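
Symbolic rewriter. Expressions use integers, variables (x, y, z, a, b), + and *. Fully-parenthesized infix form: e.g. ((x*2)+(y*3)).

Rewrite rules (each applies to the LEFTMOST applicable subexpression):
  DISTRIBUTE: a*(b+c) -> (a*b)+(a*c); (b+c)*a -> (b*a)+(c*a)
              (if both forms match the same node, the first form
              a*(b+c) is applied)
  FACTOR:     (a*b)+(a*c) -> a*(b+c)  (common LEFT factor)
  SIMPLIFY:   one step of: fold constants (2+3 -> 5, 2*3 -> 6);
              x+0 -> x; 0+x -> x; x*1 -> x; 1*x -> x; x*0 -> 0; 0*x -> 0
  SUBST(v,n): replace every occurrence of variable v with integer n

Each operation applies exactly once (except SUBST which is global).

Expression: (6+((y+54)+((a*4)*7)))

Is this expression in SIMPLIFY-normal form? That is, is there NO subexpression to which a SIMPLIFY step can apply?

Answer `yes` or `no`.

Answer: yes

Derivation:
Expression: (6+((y+54)+((a*4)*7)))
Scanning for simplifiable subexpressions (pre-order)...
  at root: (6+((y+54)+((a*4)*7))) (not simplifiable)
  at R: ((y+54)+((a*4)*7)) (not simplifiable)
  at RL: (y+54) (not simplifiable)
  at RR: ((a*4)*7) (not simplifiable)
  at RRL: (a*4) (not simplifiable)
Result: no simplifiable subexpression found -> normal form.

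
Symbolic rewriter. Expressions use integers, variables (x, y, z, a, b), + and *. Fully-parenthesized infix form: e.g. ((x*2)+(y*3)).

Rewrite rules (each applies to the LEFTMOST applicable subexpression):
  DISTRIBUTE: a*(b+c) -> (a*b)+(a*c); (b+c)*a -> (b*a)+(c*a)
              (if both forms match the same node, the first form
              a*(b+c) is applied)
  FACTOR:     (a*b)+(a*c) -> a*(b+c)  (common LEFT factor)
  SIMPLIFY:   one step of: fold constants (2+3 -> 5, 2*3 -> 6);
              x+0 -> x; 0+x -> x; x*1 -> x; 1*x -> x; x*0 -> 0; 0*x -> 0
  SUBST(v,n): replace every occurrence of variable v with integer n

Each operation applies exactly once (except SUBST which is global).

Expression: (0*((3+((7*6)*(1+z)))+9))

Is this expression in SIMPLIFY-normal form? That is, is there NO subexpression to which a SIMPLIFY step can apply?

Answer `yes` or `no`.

Answer: no

Derivation:
Expression: (0*((3+((7*6)*(1+z)))+9))
Scanning for simplifiable subexpressions (pre-order)...
  at root: (0*((3+((7*6)*(1+z)))+9)) (SIMPLIFIABLE)
  at R: ((3+((7*6)*(1+z)))+9) (not simplifiable)
  at RL: (3+((7*6)*(1+z))) (not simplifiable)
  at RLR: ((7*6)*(1+z)) (not simplifiable)
  at RLRL: (7*6) (SIMPLIFIABLE)
  at RLRR: (1+z) (not simplifiable)
Found simplifiable subexpr at path root: (0*((3+((7*6)*(1+z)))+9))
One SIMPLIFY step would give: 0
-> NOT in normal form.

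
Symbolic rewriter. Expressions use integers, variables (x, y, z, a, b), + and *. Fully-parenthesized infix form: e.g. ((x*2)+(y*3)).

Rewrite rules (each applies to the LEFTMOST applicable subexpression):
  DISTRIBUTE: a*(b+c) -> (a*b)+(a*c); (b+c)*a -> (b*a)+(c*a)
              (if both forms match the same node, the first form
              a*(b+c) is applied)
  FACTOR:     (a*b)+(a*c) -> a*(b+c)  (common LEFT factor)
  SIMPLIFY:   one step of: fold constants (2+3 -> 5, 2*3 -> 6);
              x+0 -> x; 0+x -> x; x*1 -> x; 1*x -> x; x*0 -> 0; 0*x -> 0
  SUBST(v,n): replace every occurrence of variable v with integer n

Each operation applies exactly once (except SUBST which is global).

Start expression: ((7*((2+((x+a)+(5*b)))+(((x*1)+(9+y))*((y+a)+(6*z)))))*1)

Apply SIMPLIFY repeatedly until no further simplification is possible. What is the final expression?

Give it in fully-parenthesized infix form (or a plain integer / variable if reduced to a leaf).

Answer: (7*((2+((x+a)+(5*b)))+((x+(9+y))*((y+a)+(6*z)))))

Derivation:
Start: ((7*((2+((x+a)+(5*b)))+(((x*1)+(9+y))*((y+a)+(6*z)))))*1)
Step 1: at root: ((7*((2+((x+a)+(5*b)))+(((x*1)+(9+y))*((y+a)+(6*z)))))*1) -> (7*((2+((x+a)+(5*b)))+(((x*1)+(9+y))*((y+a)+(6*z))))); overall: ((7*((2+((x+a)+(5*b)))+(((x*1)+(9+y))*((y+a)+(6*z)))))*1) -> (7*((2+((x+a)+(5*b)))+(((x*1)+(9+y))*((y+a)+(6*z)))))
Step 2: at RRLL: (x*1) -> x; overall: (7*((2+((x+a)+(5*b)))+(((x*1)+(9+y))*((y+a)+(6*z))))) -> (7*((2+((x+a)+(5*b)))+((x+(9+y))*((y+a)+(6*z)))))
Fixed point: (7*((2+((x+a)+(5*b)))+((x+(9+y))*((y+a)+(6*z)))))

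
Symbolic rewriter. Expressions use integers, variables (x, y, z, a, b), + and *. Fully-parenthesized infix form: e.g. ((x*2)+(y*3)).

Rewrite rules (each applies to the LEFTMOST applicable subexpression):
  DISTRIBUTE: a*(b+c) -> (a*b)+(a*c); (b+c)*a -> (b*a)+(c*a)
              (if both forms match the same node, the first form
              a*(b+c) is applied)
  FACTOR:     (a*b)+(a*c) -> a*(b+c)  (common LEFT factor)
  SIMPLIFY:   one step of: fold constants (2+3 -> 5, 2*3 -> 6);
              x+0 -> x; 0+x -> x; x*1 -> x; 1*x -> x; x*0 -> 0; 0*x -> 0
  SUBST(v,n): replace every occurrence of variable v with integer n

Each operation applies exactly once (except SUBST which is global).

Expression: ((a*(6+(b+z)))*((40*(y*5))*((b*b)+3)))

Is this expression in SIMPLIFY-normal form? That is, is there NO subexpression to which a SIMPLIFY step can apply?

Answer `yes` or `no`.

Expression: ((a*(6+(b+z)))*((40*(y*5))*((b*b)+3)))
Scanning for simplifiable subexpressions (pre-order)...
  at root: ((a*(6+(b+z)))*((40*(y*5))*((b*b)+3))) (not simplifiable)
  at L: (a*(6+(b+z))) (not simplifiable)
  at LR: (6+(b+z)) (not simplifiable)
  at LRR: (b+z) (not simplifiable)
  at R: ((40*(y*5))*((b*b)+3)) (not simplifiable)
  at RL: (40*(y*5)) (not simplifiable)
  at RLR: (y*5) (not simplifiable)
  at RR: ((b*b)+3) (not simplifiable)
  at RRL: (b*b) (not simplifiable)
Result: no simplifiable subexpression found -> normal form.

Answer: yes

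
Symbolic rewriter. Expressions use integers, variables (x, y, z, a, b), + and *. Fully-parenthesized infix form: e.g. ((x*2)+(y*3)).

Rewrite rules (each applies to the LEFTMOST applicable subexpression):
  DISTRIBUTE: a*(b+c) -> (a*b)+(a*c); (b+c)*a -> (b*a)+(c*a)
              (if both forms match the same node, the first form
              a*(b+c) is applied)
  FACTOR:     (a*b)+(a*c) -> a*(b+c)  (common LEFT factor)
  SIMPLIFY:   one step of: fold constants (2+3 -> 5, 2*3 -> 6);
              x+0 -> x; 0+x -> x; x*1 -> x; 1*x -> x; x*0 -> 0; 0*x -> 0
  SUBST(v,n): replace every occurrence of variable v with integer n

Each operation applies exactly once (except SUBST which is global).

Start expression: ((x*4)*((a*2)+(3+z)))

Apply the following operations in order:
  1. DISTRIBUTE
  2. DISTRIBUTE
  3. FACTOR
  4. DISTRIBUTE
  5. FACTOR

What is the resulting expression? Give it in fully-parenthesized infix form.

Start: ((x*4)*((a*2)+(3+z)))
Apply DISTRIBUTE at root (target: ((x*4)*((a*2)+(3+z)))): ((x*4)*((a*2)+(3+z))) -> (((x*4)*(a*2))+((x*4)*(3+z)))
Apply DISTRIBUTE at R (target: ((x*4)*(3+z))): (((x*4)*(a*2))+((x*4)*(3+z))) -> (((x*4)*(a*2))+(((x*4)*3)+((x*4)*z)))
Apply FACTOR at R (target: (((x*4)*3)+((x*4)*z))): (((x*4)*(a*2))+(((x*4)*3)+((x*4)*z))) -> (((x*4)*(a*2))+((x*4)*(3+z)))
Apply DISTRIBUTE at R (target: ((x*4)*(3+z))): (((x*4)*(a*2))+((x*4)*(3+z))) -> (((x*4)*(a*2))+(((x*4)*3)+((x*4)*z)))
Apply FACTOR at R (target: (((x*4)*3)+((x*4)*z))): (((x*4)*(a*2))+(((x*4)*3)+((x*4)*z))) -> (((x*4)*(a*2))+((x*4)*(3+z)))

Answer: (((x*4)*(a*2))+((x*4)*(3+z)))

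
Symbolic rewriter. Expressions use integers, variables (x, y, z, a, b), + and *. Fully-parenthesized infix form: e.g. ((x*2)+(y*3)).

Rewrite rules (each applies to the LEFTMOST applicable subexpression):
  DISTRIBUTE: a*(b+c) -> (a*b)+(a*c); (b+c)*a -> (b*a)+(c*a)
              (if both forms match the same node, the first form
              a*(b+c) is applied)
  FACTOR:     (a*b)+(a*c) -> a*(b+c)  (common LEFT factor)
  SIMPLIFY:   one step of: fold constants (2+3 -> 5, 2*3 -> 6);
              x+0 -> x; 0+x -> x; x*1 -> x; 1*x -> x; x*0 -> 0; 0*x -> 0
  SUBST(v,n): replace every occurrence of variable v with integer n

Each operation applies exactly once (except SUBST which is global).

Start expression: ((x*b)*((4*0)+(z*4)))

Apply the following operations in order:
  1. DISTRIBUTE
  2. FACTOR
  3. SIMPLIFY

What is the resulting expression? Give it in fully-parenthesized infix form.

Start: ((x*b)*((4*0)+(z*4)))
Apply DISTRIBUTE at root (target: ((x*b)*((4*0)+(z*4)))): ((x*b)*((4*0)+(z*4))) -> (((x*b)*(4*0))+((x*b)*(z*4)))
Apply FACTOR at root (target: (((x*b)*(4*0))+((x*b)*(z*4)))): (((x*b)*(4*0))+((x*b)*(z*4))) -> ((x*b)*((4*0)+(z*4)))
Apply SIMPLIFY at RL (target: (4*0)): ((x*b)*((4*0)+(z*4))) -> ((x*b)*(0+(z*4)))

Answer: ((x*b)*(0+(z*4)))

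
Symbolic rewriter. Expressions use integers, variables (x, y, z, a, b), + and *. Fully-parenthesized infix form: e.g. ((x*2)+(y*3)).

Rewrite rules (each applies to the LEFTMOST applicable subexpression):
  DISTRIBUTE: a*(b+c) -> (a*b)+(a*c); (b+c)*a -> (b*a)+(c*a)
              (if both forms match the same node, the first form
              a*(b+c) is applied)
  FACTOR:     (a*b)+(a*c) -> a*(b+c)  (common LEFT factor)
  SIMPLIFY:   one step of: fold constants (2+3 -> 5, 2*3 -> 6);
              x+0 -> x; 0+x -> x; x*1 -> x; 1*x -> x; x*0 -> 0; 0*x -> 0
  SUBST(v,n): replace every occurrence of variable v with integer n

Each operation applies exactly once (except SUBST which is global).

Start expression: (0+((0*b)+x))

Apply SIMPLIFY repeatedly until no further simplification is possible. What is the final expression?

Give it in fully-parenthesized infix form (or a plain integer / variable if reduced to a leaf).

Start: (0+((0*b)+x))
Step 1: at root: (0+((0*b)+x)) -> ((0*b)+x); overall: (0+((0*b)+x)) -> ((0*b)+x)
Step 2: at L: (0*b) -> 0; overall: ((0*b)+x) -> (0+x)
Step 3: at root: (0+x) -> x; overall: (0+x) -> x
Fixed point: x

Answer: x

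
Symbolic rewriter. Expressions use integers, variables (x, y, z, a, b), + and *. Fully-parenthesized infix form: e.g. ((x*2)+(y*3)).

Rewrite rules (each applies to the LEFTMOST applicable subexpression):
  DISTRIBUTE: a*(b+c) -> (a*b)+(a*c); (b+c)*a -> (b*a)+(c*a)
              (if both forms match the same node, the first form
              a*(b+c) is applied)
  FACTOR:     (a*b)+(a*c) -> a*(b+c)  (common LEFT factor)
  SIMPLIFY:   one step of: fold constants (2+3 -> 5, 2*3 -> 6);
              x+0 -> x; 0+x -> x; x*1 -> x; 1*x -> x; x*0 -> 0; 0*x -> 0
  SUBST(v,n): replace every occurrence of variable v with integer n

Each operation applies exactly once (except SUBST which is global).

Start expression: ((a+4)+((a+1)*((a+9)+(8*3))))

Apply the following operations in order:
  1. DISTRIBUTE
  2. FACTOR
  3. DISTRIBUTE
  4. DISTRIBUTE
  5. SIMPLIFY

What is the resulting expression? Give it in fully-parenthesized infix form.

Answer: ((a+4)+((((a+1)*a)+((a+1)*9))+((a+1)*24)))

Derivation:
Start: ((a+4)+((a+1)*((a+9)+(8*3))))
Apply DISTRIBUTE at R (target: ((a+1)*((a+9)+(8*3)))): ((a+4)+((a+1)*((a+9)+(8*3)))) -> ((a+4)+(((a+1)*(a+9))+((a+1)*(8*3))))
Apply FACTOR at R (target: (((a+1)*(a+9))+((a+1)*(8*3)))): ((a+4)+(((a+1)*(a+9))+((a+1)*(8*3)))) -> ((a+4)+((a+1)*((a+9)+(8*3))))
Apply DISTRIBUTE at R (target: ((a+1)*((a+9)+(8*3)))): ((a+4)+((a+1)*((a+9)+(8*3)))) -> ((a+4)+(((a+1)*(a+9))+((a+1)*(8*3))))
Apply DISTRIBUTE at RL (target: ((a+1)*(a+9))): ((a+4)+(((a+1)*(a+9))+((a+1)*(8*3)))) -> ((a+4)+((((a+1)*a)+((a+1)*9))+((a+1)*(8*3))))
Apply SIMPLIFY at RRR (target: (8*3)): ((a+4)+((((a+1)*a)+((a+1)*9))+((a+1)*(8*3)))) -> ((a+4)+((((a+1)*a)+((a+1)*9))+((a+1)*24)))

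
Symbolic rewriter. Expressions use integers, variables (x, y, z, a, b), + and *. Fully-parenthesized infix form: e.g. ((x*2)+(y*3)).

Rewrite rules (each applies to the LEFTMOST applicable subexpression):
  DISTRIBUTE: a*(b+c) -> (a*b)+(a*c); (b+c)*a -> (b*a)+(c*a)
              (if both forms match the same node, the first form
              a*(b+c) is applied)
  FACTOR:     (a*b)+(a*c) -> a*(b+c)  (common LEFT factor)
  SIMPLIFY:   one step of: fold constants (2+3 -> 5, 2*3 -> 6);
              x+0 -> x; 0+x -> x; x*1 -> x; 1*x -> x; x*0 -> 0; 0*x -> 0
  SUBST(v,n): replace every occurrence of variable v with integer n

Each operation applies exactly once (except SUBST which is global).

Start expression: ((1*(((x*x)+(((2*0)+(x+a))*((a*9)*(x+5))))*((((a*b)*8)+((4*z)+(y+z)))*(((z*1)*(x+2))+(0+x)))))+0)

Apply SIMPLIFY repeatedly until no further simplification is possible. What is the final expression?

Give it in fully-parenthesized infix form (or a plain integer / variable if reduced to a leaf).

Answer: (((x*x)+((x+a)*((a*9)*(x+5))))*((((a*b)*8)+((4*z)+(y+z)))*((z*(x+2))+x)))

Derivation:
Start: ((1*(((x*x)+(((2*0)+(x+a))*((a*9)*(x+5))))*((((a*b)*8)+((4*z)+(y+z)))*(((z*1)*(x+2))+(0+x)))))+0)
Step 1: at root: ((1*(((x*x)+(((2*0)+(x+a))*((a*9)*(x+5))))*((((a*b)*8)+((4*z)+(y+z)))*(((z*1)*(x+2))+(0+x)))))+0) -> (1*(((x*x)+(((2*0)+(x+a))*((a*9)*(x+5))))*((((a*b)*8)+((4*z)+(y+z)))*(((z*1)*(x+2))+(0+x))))); overall: ((1*(((x*x)+(((2*0)+(x+a))*((a*9)*(x+5))))*((((a*b)*8)+((4*z)+(y+z)))*(((z*1)*(x+2))+(0+x)))))+0) -> (1*(((x*x)+(((2*0)+(x+a))*((a*9)*(x+5))))*((((a*b)*8)+((4*z)+(y+z)))*(((z*1)*(x+2))+(0+x)))))
Step 2: at root: (1*(((x*x)+(((2*0)+(x+a))*((a*9)*(x+5))))*((((a*b)*8)+((4*z)+(y+z)))*(((z*1)*(x+2))+(0+x))))) -> (((x*x)+(((2*0)+(x+a))*((a*9)*(x+5))))*((((a*b)*8)+((4*z)+(y+z)))*(((z*1)*(x+2))+(0+x)))); overall: (1*(((x*x)+(((2*0)+(x+a))*((a*9)*(x+5))))*((((a*b)*8)+((4*z)+(y+z)))*(((z*1)*(x+2))+(0+x))))) -> (((x*x)+(((2*0)+(x+a))*((a*9)*(x+5))))*((((a*b)*8)+((4*z)+(y+z)))*(((z*1)*(x+2))+(0+x))))
Step 3: at LRLL: (2*0) -> 0; overall: (((x*x)+(((2*0)+(x+a))*((a*9)*(x+5))))*((((a*b)*8)+((4*z)+(y+z)))*(((z*1)*(x+2))+(0+x)))) -> (((x*x)+((0+(x+a))*((a*9)*(x+5))))*((((a*b)*8)+((4*z)+(y+z)))*(((z*1)*(x+2))+(0+x))))
Step 4: at LRL: (0+(x+a)) -> (x+a); overall: (((x*x)+((0+(x+a))*((a*9)*(x+5))))*((((a*b)*8)+((4*z)+(y+z)))*(((z*1)*(x+2))+(0+x)))) -> (((x*x)+((x+a)*((a*9)*(x+5))))*((((a*b)*8)+((4*z)+(y+z)))*(((z*1)*(x+2))+(0+x))))
Step 5: at RRLL: (z*1) -> z; overall: (((x*x)+((x+a)*((a*9)*(x+5))))*((((a*b)*8)+((4*z)+(y+z)))*(((z*1)*(x+2))+(0+x)))) -> (((x*x)+((x+a)*((a*9)*(x+5))))*((((a*b)*8)+((4*z)+(y+z)))*((z*(x+2))+(0+x))))
Step 6: at RRR: (0+x) -> x; overall: (((x*x)+((x+a)*((a*9)*(x+5))))*((((a*b)*8)+((4*z)+(y+z)))*((z*(x+2))+(0+x)))) -> (((x*x)+((x+a)*((a*9)*(x+5))))*((((a*b)*8)+((4*z)+(y+z)))*((z*(x+2))+x)))
Fixed point: (((x*x)+((x+a)*((a*9)*(x+5))))*((((a*b)*8)+((4*z)+(y+z)))*((z*(x+2))+x)))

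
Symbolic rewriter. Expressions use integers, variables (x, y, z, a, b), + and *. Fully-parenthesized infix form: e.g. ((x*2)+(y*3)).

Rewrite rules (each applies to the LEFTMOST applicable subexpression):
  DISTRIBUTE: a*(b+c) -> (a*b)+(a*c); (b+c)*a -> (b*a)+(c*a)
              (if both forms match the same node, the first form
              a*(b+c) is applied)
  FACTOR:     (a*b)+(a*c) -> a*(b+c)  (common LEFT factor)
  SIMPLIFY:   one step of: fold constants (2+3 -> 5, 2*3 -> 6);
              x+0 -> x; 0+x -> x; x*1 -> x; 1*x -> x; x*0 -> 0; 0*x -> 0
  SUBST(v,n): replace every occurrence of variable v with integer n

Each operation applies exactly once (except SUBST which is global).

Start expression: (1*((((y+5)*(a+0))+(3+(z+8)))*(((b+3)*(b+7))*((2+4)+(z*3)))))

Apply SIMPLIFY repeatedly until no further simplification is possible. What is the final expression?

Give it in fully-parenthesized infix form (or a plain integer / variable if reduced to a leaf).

Start: (1*((((y+5)*(a+0))+(3+(z+8)))*(((b+3)*(b+7))*((2+4)+(z*3)))))
Step 1: at root: (1*((((y+5)*(a+0))+(3+(z+8)))*(((b+3)*(b+7))*((2+4)+(z*3))))) -> ((((y+5)*(a+0))+(3+(z+8)))*(((b+3)*(b+7))*((2+4)+(z*3)))); overall: (1*((((y+5)*(a+0))+(3+(z+8)))*(((b+3)*(b+7))*((2+4)+(z*3))))) -> ((((y+5)*(a+0))+(3+(z+8)))*(((b+3)*(b+7))*((2+4)+(z*3))))
Step 2: at LLR: (a+0) -> a; overall: ((((y+5)*(a+0))+(3+(z+8)))*(((b+3)*(b+7))*((2+4)+(z*3)))) -> ((((y+5)*a)+(3+(z+8)))*(((b+3)*(b+7))*((2+4)+(z*3))))
Step 3: at RRL: (2+4) -> 6; overall: ((((y+5)*a)+(3+(z+8)))*(((b+3)*(b+7))*((2+4)+(z*3)))) -> ((((y+5)*a)+(3+(z+8)))*(((b+3)*(b+7))*(6+(z*3))))
Fixed point: ((((y+5)*a)+(3+(z+8)))*(((b+3)*(b+7))*(6+(z*3))))

Answer: ((((y+5)*a)+(3+(z+8)))*(((b+3)*(b+7))*(6+(z*3))))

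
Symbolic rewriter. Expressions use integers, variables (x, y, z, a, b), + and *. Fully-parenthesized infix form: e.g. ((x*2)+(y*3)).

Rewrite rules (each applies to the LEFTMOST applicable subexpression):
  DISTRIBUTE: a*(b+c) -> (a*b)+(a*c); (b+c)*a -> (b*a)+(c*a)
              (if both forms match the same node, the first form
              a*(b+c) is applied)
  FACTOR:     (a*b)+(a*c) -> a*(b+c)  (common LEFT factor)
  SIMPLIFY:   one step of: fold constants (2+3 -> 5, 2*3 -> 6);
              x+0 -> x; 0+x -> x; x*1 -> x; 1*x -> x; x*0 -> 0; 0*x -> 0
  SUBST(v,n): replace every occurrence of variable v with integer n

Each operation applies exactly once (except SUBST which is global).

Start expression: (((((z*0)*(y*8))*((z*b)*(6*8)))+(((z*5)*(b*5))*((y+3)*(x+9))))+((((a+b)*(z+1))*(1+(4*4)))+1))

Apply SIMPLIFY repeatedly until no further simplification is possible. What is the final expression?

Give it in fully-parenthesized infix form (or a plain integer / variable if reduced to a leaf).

Answer: ((((z*5)*(b*5))*((y+3)*(x+9)))+((((a+b)*(z+1))*17)+1))

Derivation:
Start: (((((z*0)*(y*8))*((z*b)*(6*8)))+(((z*5)*(b*5))*((y+3)*(x+9))))+((((a+b)*(z+1))*(1+(4*4)))+1))
Step 1: at LLLL: (z*0) -> 0; overall: (((((z*0)*(y*8))*((z*b)*(6*8)))+(((z*5)*(b*5))*((y+3)*(x+9))))+((((a+b)*(z+1))*(1+(4*4)))+1)) -> ((((0*(y*8))*((z*b)*(6*8)))+(((z*5)*(b*5))*((y+3)*(x+9))))+((((a+b)*(z+1))*(1+(4*4)))+1))
Step 2: at LLL: (0*(y*8)) -> 0; overall: ((((0*(y*8))*((z*b)*(6*8)))+(((z*5)*(b*5))*((y+3)*(x+9))))+((((a+b)*(z+1))*(1+(4*4)))+1)) -> (((0*((z*b)*(6*8)))+(((z*5)*(b*5))*((y+3)*(x+9))))+((((a+b)*(z+1))*(1+(4*4)))+1))
Step 3: at LL: (0*((z*b)*(6*8))) -> 0; overall: (((0*((z*b)*(6*8)))+(((z*5)*(b*5))*((y+3)*(x+9))))+((((a+b)*(z+1))*(1+(4*4)))+1)) -> ((0+(((z*5)*(b*5))*((y+3)*(x+9))))+((((a+b)*(z+1))*(1+(4*4)))+1))
Step 4: at L: (0+(((z*5)*(b*5))*((y+3)*(x+9)))) -> (((z*5)*(b*5))*((y+3)*(x+9))); overall: ((0+(((z*5)*(b*5))*((y+3)*(x+9))))+((((a+b)*(z+1))*(1+(4*4)))+1)) -> ((((z*5)*(b*5))*((y+3)*(x+9)))+((((a+b)*(z+1))*(1+(4*4)))+1))
Step 5: at RLRR: (4*4) -> 16; overall: ((((z*5)*(b*5))*((y+3)*(x+9)))+((((a+b)*(z+1))*(1+(4*4)))+1)) -> ((((z*5)*(b*5))*((y+3)*(x+9)))+((((a+b)*(z+1))*(1+16))+1))
Step 6: at RLR: (1+16) -> 17; overall: ((((z*5)*(b*5))*((y+3)*(x+9)))+((((a+b)*(z+1))*(1+16))+1)) -> ((((z*5)*(b*5))*((y+3)*(x+9)))+((((a+b)*(z+1))*17)+1))
Fixed point: ((((z*5)*(b*5))*((y+3)*(x+9)))+((((a+b)*(z+1))*17)+1))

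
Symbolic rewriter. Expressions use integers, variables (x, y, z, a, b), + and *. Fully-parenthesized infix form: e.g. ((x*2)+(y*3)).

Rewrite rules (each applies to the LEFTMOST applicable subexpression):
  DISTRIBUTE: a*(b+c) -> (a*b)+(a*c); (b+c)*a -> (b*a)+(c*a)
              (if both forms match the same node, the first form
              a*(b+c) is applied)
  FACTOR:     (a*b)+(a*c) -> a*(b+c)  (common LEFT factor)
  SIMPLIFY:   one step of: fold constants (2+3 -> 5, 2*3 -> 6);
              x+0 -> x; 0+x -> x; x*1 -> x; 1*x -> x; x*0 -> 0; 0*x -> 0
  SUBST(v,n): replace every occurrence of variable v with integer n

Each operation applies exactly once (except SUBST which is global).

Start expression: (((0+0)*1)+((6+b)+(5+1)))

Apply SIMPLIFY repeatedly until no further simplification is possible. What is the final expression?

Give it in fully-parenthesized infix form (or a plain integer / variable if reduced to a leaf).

Start: (((0+0)*1)+((6+b)+(5+1)))
Step 1: at L: ((0+0)*1) -> (0+0); overall: (((0+0)*1)+((6+b)+(5+1))) -> ((0+0)+((6+b)+(5+1)))
Step 2: at L: (0+0) -> 0; overall: ((0+0)+((6+b)+(5+1))) -> (0+((6+b)+(5+1)))
Step 3: at root: (0+((6+b)+(5+1))) -> ((6+b)+(5+1)); overall: (0+((6+b)+(5+1))) -> ((6+b)+(5+1))
Step 4: at R: (5+1) -> 6; overall: ((6+b)+(5+1)) -> ((6+b)+6)
Fixed point: ((6+b)+6)

Answer: ((6+b)+6)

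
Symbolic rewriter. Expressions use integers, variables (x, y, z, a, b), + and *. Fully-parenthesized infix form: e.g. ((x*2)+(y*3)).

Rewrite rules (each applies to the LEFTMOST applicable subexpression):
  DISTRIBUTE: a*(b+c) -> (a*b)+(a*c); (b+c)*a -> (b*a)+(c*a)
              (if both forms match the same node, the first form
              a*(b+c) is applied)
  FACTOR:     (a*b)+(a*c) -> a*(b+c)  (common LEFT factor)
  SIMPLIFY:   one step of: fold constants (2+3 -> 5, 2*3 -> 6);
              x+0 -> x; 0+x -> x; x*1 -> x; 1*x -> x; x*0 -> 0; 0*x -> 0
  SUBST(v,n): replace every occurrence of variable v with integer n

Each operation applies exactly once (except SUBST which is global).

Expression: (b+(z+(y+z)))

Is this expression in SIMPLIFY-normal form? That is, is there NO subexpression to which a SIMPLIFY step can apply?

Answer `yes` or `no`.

Answer: yes

Derivation:
Expression: (b+(z+(y+z)))
Scanning for simplifiable subexpressions (pre-order)...
  at root: (b+(z+(y+z))) (not simplifiable)
  at R: (z+(y+z)) (not simplifiable)
  at RR: (y+z) (not simplifiable)
Result: no simplifiable subexpression found -> normal form.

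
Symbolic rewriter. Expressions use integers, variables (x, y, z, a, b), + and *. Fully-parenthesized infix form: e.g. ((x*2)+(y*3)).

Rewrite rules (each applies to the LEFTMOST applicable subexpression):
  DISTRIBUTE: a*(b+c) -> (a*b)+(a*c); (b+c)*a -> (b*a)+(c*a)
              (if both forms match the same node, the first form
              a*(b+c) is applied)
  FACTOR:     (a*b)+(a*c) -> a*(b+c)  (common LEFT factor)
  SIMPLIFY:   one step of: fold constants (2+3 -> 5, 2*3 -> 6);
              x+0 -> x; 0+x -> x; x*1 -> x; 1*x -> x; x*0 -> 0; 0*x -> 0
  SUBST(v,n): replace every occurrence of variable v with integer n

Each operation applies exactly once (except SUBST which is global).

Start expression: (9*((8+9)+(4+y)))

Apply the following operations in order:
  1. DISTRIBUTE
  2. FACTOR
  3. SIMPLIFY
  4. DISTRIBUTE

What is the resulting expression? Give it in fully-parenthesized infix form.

Answer: ((9*17)+(9*(4+y)))

Derivation:
Start: (9*((8+9)+(4+y)))
Apply DISTRIBUTE at root (target: (9*((8+9)+(4+y)))): (9*((8+9)+(4+y))) -> ((9*(8+9))+(9*(4+y)))
Apply FACTOR at root (target: ((9*(8+9))+(9*(4+y)))): ((9*(8+9))+(9*(4+y))) -> (9*((8+9)+(4+y)))
Apply SIMPLIFY at RL (target: (8+9)): (9*((8+9)+(4+y))) -> (9*(17+(4+y)))
Apply DISTRIBUTE at root (target: (9*(17+(4+y)))): (9*(17+(4+y))) -> ((9*17)+(9*(4+y)))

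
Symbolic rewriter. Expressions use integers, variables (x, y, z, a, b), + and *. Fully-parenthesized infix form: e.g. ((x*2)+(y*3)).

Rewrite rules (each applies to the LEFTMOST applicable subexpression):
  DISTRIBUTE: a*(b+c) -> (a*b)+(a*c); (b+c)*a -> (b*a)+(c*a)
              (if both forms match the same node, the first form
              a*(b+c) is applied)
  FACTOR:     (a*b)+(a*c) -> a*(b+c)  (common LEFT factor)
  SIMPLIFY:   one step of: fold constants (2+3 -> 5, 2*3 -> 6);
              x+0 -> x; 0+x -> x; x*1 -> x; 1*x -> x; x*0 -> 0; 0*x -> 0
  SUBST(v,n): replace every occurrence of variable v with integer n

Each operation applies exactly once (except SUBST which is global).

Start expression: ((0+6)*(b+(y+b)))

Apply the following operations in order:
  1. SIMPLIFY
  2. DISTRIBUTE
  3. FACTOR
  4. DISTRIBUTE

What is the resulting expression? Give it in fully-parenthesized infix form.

Start: ((0+6)*(b+(y+b)))
Apply SIMPLIFY at L (target: (0+6)): ((0+6)*(b+(y+b))) -> (6*(b+(y+b)))
Apply DISTRIBUTE at root (target: (6*(b+(y+b)))): (6*(b+(y+b))) -> ((6*b)+(6*(y+b)))
Apply FACTOR at root (target: ((6*b)+(6*(y+b)))): ((6*b)+(6*(y+b))) -> (6*(b+(y+b)))
Apply DISTRIBUTE at root (target: (6*(b+(y+b)))): (6*(b+(y+b))) -> ((6*b)+(6*(y+b)))

Answer: ((6*b)+(6*(y+b)))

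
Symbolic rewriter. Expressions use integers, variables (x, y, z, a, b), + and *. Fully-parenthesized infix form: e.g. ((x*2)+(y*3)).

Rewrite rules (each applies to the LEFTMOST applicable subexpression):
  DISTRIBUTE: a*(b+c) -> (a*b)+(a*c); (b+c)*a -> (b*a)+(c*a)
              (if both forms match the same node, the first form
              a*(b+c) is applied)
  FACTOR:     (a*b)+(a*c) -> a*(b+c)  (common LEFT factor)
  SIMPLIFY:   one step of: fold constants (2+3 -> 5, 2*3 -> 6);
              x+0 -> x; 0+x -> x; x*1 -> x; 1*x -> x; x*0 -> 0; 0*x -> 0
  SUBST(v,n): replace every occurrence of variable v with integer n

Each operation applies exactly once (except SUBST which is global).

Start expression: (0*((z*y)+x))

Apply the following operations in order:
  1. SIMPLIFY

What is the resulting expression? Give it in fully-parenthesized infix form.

Answer: 0

Derivation:
Start: (0*((z*y)+x))
Apply SIMPLIFY at root (target: (0*((z*y)+x))): (0*((z*y)+x)) -> 0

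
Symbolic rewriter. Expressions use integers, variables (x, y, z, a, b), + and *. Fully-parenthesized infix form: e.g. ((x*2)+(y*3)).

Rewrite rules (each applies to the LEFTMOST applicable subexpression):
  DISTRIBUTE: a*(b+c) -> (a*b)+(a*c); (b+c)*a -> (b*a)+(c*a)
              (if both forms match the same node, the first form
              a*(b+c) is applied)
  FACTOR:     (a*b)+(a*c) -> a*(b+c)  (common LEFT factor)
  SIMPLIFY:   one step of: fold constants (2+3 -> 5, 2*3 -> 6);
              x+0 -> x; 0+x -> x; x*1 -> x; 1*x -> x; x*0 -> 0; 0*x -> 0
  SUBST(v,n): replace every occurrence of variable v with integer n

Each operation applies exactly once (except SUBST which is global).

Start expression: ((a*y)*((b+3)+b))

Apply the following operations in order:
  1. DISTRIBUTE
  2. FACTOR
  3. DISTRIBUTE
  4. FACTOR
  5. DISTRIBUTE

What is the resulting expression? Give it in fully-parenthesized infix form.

Start: ((a*y)*((b+3)+b))
Apply DISTRIBUTE at root (target: ((a*y)*((b+3)+b))): ((a*y)*((b+3)+b)) -> (((a*y)*(b+3))+((a*y)*b))
Apply FACTOR at root (target: (((a*y)*(b+3))+((a*y)*b))): (((a*y)*(b+3))+((a*y)*b)) -> ((a*y)*((b+3)+b))
Apply DISTRIBUTE at root (target: ((a*y)*((b+3)+b))): ((a*y)*((b+3)+b)) -> (((a*y)*(b+3))+((a*y)*b))
Apply FACTOR at root (target: (((a*y)*(b+3))+((a*y)*b))): (((a*y)*(b+3))+((a*y)*b)) -> ((a*y)*((b+3)+b))
Apply DISTRIBUTE at root (target: ((a*y)*((b+3)+b))): ((a*y)*((b+3)+b)) -> (((a*y)*(b+3))+((a*y)*b))

Answer: (((a*y)*(b+3))+((a*y)*b))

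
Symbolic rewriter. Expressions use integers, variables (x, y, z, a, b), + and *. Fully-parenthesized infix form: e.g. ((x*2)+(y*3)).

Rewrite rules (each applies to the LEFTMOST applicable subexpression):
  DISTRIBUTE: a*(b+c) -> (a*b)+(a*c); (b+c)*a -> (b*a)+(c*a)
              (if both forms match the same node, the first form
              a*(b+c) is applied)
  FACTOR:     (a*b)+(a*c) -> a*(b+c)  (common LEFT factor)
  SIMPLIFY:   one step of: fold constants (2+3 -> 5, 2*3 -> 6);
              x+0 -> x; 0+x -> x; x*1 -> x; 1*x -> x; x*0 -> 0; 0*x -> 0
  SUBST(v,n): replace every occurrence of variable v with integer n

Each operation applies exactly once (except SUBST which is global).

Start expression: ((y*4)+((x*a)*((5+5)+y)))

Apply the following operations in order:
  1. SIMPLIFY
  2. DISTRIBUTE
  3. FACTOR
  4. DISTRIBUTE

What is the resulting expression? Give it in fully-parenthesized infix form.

Answer: ((y*4)+(((x*a)*10)+((x*a)*y)))

Derivation:
Start: ((y*4)+((x*a)*((5+5)+y)))
Apply SIMPLIFY at RRL (target: (5+5)): ((y*4)+((x*a)*((5+5)+y))) -> ((y*4)+((x*a)*(10+y)))
Apply DISTRIBUTE at R (target: ((x*a)*(10+y))): ((y*4)+((x*a)*(10+y))) -> ((y*4)+(((x*a)*10)+((x*a)*y)))
Apply FACTOR at R (target: (((x*a)*10)+((x*a)*y))): ((y*4)+(((x*a)*10)+((x*a)*y))) -> ((y*4)+((x*a)*(10+y)))
Apply DISTRIBUTE at R (target: ((x*a)*(10+y))): ((y*4)+((x*a)*(10+y))) -> ((y*4)+(((x*a)*10)+((x*a)*y)))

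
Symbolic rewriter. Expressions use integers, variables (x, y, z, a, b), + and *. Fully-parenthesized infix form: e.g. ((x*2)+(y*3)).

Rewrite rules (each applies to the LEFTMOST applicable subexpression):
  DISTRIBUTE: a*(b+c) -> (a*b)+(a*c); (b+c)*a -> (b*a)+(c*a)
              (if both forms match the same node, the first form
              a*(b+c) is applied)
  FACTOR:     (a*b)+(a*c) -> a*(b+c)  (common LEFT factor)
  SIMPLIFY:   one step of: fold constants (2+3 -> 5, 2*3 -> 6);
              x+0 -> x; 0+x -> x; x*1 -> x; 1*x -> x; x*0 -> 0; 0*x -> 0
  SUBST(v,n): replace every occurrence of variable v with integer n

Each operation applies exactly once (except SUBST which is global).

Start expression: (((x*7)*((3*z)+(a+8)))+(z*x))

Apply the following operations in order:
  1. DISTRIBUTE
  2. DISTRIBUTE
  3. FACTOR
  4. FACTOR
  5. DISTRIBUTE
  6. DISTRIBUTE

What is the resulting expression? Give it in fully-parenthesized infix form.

Start: (((x*7)*((3*z)+(a+8)))+(z*x))
Apply DISTRIBUTE at L (target: ((x*7)*((3*z)+(a+8)))): (((x*7)*((3*z)+(a+8)))+(z*x)) -> ((((x*7)*(3*z))+((x*7)*(a+8)))+(z*x))
Apply DISTRIBUTE at LR (target: ((x*7)*(a+8))): ((((x*7)*(3*z))+((x*7)*(a+8)))+(z*x)) -> ((((x*7)*(3*z))+(((x*7)*a)+((x*7)*8)))+(z*x))
Apply FACTOR at LR (target: (((x*7)*a)+((x*7)*8))): ((((x*7)*(3*z))+(((x*7)*a)+((x*7)*8)))+(z*x)) -> ((((x*7)*(3*z))+((x*7)*(a+8)))+(z*x))
Apply FACTOR at L (target: (((x*7)*(3*z))+((x*7)*(a+8)))): ((((x*7)*(3*z))+((x*7)*(a+8)))+(z*x)) -> (((x*7)*((3*z)+(a+8)))+(z*x))
Apply DISTRIBUTE at L (target: ((x*7)*((3*z)+(a+8)))): (((x*7)*((3*z)+(a+8)))+(z*x)) -> ((((x*7)*(3*z))+((x*7)*(a+8)))+(z*x))
Apply DISTRIBUTE at LR (target: ((x*7)*(a+8))): ((((x*7)*(3*z))+((x*7)*(a+8)))+(z*x)) -> ((((x*7)*(3*z))+(((x*7)*a)+((x*7)*8)))+(z*x))

Answer: ((((x*7)*(3*z))+(((x*7)*a)+((x*7)*8)))+(z*x))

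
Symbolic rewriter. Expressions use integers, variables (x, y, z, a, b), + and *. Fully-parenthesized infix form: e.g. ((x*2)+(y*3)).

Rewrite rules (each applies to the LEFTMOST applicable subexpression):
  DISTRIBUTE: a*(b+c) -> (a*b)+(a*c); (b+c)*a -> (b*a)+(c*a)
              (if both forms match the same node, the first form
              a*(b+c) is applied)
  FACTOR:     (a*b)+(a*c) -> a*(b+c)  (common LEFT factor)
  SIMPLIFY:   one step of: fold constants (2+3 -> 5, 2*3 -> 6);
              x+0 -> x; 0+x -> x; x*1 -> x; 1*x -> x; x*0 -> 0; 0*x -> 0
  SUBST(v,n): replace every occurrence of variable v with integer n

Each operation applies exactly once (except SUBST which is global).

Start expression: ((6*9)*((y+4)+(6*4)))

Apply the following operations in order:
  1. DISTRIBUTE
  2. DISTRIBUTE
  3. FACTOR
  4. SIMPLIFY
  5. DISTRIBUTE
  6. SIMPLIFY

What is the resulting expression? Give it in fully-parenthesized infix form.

Start: ((6*9)*((y+4)+(6*4)))
Apply DISTRIBUTE at root (target: ((6*9)*((y+4)+(6*4)))): ((6*9)*((y+4)+(6*4))) -> (((6*9)*(y+4))+((6*9)*(6*4)))
Apply DISTRIBUTE at L (target: ((6*9)*(y+4))): (((6*9)*(y+4))+((6*9)*(6*4))) -> ((((6*9)*y)+((6*9)*4))+((6*9)*(6*4)))
Apply FACTOR at L (target: (((6*9)*y)+((6*9)*4))): ((((6*9)*y)+((6*9)*4))+((6*9)*(6*4))) -> (((6*9)*(y+4))+((6*9)*(6*4)))
Apply SIMPLIFY at LL (target: (6*9)): (((6*9)*(y+4))+((6*9)*(6*4))) -> ((54*(y+4))+((6*9)*(6*4)))
Apply DISTRIBUTE at L (target: (54*(y+4))): ((54*(y+4))+((6*9)*(6*4))) -> (((54*y)+(54*4))+((6*9)*(6*4)))
Apply SIMPLIFY at LR (target: (54*4)): (((54*y)+(54*4))+((6*9)*(6*4))) -> (((54*y)+216)+((6*9)*(6*4)))

Answer: (((54*y)+216)+((6*9)*(6*4)))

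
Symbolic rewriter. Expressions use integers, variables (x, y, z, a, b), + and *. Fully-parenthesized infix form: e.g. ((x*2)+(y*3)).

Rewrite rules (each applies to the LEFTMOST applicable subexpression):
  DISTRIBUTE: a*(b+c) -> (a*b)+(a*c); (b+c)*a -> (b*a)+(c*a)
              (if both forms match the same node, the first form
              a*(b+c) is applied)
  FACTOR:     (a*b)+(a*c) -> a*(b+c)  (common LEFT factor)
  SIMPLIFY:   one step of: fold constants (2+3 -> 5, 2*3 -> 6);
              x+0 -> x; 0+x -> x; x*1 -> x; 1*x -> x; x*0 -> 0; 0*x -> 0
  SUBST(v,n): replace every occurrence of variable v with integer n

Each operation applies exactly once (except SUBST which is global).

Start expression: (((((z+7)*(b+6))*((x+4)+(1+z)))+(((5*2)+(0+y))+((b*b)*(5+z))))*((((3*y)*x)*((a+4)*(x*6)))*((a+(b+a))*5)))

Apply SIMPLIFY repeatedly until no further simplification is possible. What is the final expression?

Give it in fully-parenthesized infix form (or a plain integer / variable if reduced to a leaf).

Start: (((((z+7)*(b+6))*((x+4)+(1+z)))+(((5*2)+(0+y))+((b*b)*(5+z))))*((((3*y)*x)*((a+4)*(x*6)))*((a+(b+a))*5)))
Step 1: at LRLL: (5*2) -> 10; overall: (((((z+7)*(b+6))*((x+4)+(1+z)))+(((5*2)+(0+y))+((b*b)*(5+z))))*((((3*y)*x)*((a+4)*(x*6)))*((a+(b+a))*5))) -> (((((z+7)*(b+6))*((x+4)+(1+z)))+((10+(0+y))+((b*b)*(5+z))))*((((3*y)*x)*((a+4)*(x*6)))*((a+(b+a))*5)))
Step 2: at LRLR: (0+y) -> y; overall: (((((z+7)*(b+6))*((x+4)+(1+z)))+((10+(0+y))+((b*b)*(5+z))))*((((3*y)*x)*((a+4)*(x*6)))*((a+(b+a))*5))) -> (((((z+7)*(b+6))*((x+4)+(1+z)))+((10+y)+((b*b)*(5+z))))*((((3*y)*x)*((a+4)*(x*6)))*((a+(b+a))*5)))
Fixed point: (((((z+7)*(b+6))*((x+4)+(1+z)))+((10+y)+((b*b)*(5+z))))*((((3*y)*x)*((a+4)*(x*6)))*((a+(b+a))*5)))

Answer: (((((z+7)*(b+6))*((x+4)+(1+z)))+((10+y)+((b*b)*(5+z))))*((((3*y)*x)*((a+4)*(x*6)))*((a+(b+a))*5)))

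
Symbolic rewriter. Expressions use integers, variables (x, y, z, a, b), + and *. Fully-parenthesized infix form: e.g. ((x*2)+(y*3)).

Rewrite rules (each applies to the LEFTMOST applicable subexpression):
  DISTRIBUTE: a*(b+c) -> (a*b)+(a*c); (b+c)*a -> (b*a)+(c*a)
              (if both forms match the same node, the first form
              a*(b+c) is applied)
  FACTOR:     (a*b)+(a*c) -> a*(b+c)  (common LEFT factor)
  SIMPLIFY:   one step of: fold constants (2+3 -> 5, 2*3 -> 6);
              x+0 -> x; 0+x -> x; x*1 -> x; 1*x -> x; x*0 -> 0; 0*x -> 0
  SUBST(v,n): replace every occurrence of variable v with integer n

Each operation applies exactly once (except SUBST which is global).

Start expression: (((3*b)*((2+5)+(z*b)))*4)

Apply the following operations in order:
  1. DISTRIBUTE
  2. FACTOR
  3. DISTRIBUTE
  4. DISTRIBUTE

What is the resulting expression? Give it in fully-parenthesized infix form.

Start: (((3*b)*((2+5)+(z*b)))*4)
Apply DISTRIBUTE at L (target: ((3*b)*((2+5)+(z*b)))): (((3*b)*((2+5)+(z*b)))*4) -> ((((3*b)*(2+5))+((3*b)*(z*b)))*4)
Apply FACTOR at L (target: (((3*b)*(2+5))+((3*b)*(z*b)))): ((((3*b)*(2+5))+((3*b)*(z*b)))*4) -> (((3*b)*((2+5)+(z*b)))*4)
Apply DISTRIBUTE at L (target: ((3*b)*((2+5)+(z*b)))): (((3*b)*((2+5)+(z*b)))*4) -> ((((3*b)*(2+5))+((3*b)*(z*b)))*4)
Apply DISTRIBUTE at root (target: ((((3*b)*(2+5))+((3*b)*(z*b)))*4)): ((((3*b)*(2+5))+((3*b)*(z*b)))*4) -> ((((3*b)*(2+5))*4)+(((3*b)*(z*b))*4))

Answer: ((((3*b)*(2+5))*4)+(((3*b)*(z*b))*4))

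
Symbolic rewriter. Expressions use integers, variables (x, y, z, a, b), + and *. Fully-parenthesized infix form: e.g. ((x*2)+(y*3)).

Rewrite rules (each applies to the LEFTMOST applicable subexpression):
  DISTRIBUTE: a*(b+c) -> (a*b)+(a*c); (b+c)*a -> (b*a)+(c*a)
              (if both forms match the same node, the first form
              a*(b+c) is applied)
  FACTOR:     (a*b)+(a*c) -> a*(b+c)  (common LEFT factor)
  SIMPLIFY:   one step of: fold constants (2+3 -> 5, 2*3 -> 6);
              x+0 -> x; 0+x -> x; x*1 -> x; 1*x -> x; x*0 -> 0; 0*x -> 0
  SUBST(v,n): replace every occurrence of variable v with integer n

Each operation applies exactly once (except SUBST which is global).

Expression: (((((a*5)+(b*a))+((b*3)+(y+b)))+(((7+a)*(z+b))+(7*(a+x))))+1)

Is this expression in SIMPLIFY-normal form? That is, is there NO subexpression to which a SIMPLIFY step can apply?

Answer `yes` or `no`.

Answer: yes

Derivation:
Expression: (((((a*5)+(b*a))+((b*3)+(y+b)))+(((7+a)*(z+b))+(7*(a+x))))+1)
Scanning for simplifiable subexpressions (pre-order)...
  at root: (((((a*5)+(b*a))+((b*3)+(y+b)))+(((7+a)*(z+b))+(7*(a+x))))+1) (not simplifiable)
  at L: ((((a*5)+(b*a))+((b*3)+(y+b)))+(((7+a)*(z+b))+(7*(a+x)))) (not simplifiable)
  at LL: (((a*5)+(b*a))+((b*3)+(y+b))) (not simplifiable)
  at LLL: ((a*5)+(b*a)) (not simplifiable)
  at LLLL: (a*5) (not simplifiable)
  at LLLR: (b*a) (not simplifiable)
  at LLR: ((b*3)+(y+b)) (not simplifiable)
  at LLRL: (b*3) (not simplifiable)
  at LLRR: (y+b) (not simplifiable)
  at LR: (((7+a)*(z+b))+(7*(a+x))) (not simplifiable)
  at LRL: ((7+a)*(z+b)) (not simplifiable)
  at LRLL: (7+a) (not simplifiable)
  at LRLR: (z+b) (not simplifiable)
  at LRR: (7*(a+x)) (not simplifiable)
  at LRRR: (a+x) (not simplifiable)
Result: no simplifiable subexpression found -> normal form.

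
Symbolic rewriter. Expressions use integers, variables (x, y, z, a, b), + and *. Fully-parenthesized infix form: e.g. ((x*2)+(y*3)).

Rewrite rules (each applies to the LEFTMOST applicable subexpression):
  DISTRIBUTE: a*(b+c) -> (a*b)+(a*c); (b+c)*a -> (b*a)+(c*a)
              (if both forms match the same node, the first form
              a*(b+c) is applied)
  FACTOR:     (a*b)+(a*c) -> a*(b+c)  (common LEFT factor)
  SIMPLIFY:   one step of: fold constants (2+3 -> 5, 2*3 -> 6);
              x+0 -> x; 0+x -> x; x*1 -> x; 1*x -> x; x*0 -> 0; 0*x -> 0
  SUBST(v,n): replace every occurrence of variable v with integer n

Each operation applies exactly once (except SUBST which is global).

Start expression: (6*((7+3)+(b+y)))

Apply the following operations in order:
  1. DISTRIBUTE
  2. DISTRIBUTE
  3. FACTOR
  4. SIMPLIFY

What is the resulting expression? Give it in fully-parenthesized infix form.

Start: (6*((7+3)+(b+y)))
Apply DISTRIBUTE at root (target: (6*((7+3)+(b+y)))): (6*((7+3)+(b+y))) -> ((6*(7+3))+(6*(b+y)))
Apply DISTRIBUTE at L (target: (6*(7+3))): ((6*(7+3))+(6*(b+y))) -> (((6*7)+(6*3))+(6*(b+y)))
Apply FACTOR at L (target: ((6*7)+(6*3))): (((6*7)+(6*3))+(6*(b+y))) -> ((6*(7+3))+(6*(b+y)))
Apply SIMPLIFY at LR (target: (7+3)): ((6*(7+3))+(6*(b+y))) -> ((6*10)+(6*(b+y)))

Answer: ((6*10)+(6*(b+y)))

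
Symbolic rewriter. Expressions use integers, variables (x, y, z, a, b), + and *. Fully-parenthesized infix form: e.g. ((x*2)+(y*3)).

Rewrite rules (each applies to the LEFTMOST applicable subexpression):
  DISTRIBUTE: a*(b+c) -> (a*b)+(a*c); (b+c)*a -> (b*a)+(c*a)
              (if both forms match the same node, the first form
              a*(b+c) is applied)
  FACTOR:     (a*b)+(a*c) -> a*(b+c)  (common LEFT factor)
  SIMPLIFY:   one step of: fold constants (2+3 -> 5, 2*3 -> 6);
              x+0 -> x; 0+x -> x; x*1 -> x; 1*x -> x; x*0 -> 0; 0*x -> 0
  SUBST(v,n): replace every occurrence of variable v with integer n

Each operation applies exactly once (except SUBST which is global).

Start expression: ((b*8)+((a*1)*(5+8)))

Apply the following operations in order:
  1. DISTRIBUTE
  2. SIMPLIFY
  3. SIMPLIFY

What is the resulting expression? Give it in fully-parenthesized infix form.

Answer: ((b*8)+((a*5)+(a*8)))

Derivation:
Start: ((b*8)+((a*1)*(5+8)))
Apply DISTRIBUTE at R (target: ((a*1)*(5+8))): ((b*8)+((a*1)*(5+8))) -> ((b*8)+(((a*1)*5)+((a*1)*8)))
Apply SIMPLIFY at RLL (target: (a*1)): ((b*8)+(((a*1)*5)+((a*1)*8))) -> ((b*8)+((a*5)+((a*1)*8)))
Apply SIMPLIFY at RRL (target: (a*1)): ((b*8)+((a*5)+((a*1)*8))) -> ((b*8)+((a*5)+(a*8)))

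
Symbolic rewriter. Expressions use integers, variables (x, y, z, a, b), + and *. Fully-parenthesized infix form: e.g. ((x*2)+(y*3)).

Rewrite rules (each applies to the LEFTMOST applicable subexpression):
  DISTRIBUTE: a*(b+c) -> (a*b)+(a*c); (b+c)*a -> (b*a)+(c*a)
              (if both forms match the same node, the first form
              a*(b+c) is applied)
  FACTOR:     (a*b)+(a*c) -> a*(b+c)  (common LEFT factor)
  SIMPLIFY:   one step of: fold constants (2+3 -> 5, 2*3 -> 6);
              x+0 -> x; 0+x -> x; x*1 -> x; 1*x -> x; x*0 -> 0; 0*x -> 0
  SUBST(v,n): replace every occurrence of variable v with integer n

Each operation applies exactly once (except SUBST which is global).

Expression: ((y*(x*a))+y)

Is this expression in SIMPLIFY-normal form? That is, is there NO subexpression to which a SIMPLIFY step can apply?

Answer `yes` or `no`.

Answer: yes

Derivation:
Expression: ((y*(x*a))+y)
Scanning for simplifiable subexpressions (pre-order)...
  at root: ((y*(x*a))+y) (not simplifiable)
  at L: (y*(x*a)) (not simplifiable)
  at LR: (x*a) (not simplifiable)
Result: no simplifiable subexpression found -> normal form.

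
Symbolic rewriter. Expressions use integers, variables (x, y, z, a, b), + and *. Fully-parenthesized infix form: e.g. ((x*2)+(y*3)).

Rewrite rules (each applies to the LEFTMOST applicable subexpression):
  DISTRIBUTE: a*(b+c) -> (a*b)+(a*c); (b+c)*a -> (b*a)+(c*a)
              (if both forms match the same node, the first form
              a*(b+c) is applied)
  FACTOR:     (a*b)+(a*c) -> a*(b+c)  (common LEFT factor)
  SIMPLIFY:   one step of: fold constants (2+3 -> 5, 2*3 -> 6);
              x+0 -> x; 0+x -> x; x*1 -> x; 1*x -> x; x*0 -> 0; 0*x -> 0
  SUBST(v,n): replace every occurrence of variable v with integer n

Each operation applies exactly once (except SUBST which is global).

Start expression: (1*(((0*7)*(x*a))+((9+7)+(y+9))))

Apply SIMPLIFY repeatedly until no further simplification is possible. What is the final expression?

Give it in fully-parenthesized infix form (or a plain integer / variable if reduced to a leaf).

Answer: (16+(y+9))

Derivation:
Start: (1*(((0*7)*(x*a))+((9+7)+(y+9))))
Step 1: at root: (1*(((0*7)*(x*a))+((9+7)+(y+9)))) -> (((0*7)*(x*a))+((9+7)+(y+9))); overall: (1*(((0*7)*(x*a))+((9+7)+(y+9)))) -> (((0*7)*(x*a))+((9+7)+(y+9)))
Step 2: at LL: (0*7) -> 0; overall: (((0*7)*(x*a))+((9+7)+(y+9))) -> ((0*(x*a))+((9+7)+(y+9)))
Step 3: at L: (0*(x*a)) -> 0; overall: ((0*(x*a))+((9+7)+(y+9))) -> (0+((9+7)+(y+9)))
Step 4: at root: (0+((9+7)+(y+9))) -> ((9+7)+(y+9)); overall: (0+((9+7)+(y+9))) -> ((9+7)+(y+9))
Step 5: at L: (9+7) -> 16; overall: ((9+7)+(y+9)) -> (16+(y+9))
Fixed point: (16+(y+9))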